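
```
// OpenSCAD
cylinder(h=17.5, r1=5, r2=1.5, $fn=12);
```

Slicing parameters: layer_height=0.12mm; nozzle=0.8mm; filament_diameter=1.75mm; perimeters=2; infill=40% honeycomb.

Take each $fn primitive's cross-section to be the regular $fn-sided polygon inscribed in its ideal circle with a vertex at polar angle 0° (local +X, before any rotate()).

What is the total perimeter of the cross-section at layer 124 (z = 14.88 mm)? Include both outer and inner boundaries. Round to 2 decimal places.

12.57 mm

At z = 14.88 mm: the cone: at t=0.850 of its height the radius interpolates to r₁+(r₂−r₁)t = 2.024, giving a regular 12-gon of that circumradius (perimeter = 2·12·2.024·sin(180°/12) = 12.57 mm). Overall, the cross-section is a single solid region. Total boundary length (outer) = 12.57 mm.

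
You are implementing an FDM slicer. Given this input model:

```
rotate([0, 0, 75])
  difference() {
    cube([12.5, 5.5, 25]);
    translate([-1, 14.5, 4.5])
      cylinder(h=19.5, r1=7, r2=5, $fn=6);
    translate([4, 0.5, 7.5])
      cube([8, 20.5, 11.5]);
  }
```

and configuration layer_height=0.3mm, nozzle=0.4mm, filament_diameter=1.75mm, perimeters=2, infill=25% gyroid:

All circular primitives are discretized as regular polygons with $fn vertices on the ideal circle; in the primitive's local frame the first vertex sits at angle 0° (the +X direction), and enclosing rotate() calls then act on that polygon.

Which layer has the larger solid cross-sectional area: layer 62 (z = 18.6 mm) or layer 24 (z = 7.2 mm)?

layer 24 (z = 7.2 mm)

Layer 62 (z = 18.6): the cube is present — its section is the full 12.5×5.5 rectangle (area 68.75 mm²); the cone at (-1, 14.5) contributes a regular 6-gon of circumradius 5.554 (interpolated between r1=7 and r2=5 at t=0.723) (area = (6/2)·5.554²·sin(360°/6) = 80.14 mm²); the cube at (4, 0.5) (footprint 8×20.5) is included at this height (area 164.00 mm²); Subtracting the remaining from the first: starting from the 12.5×5.5 cube (68.75 mm²), the cone at (-1, 14.5) misses the remaining region (no effect); the 8×20.5 cube at (4, 0.5) partially overlaps it — only the 40.00 mm² overlap (of its 164.00 mm²) is removed, clipping the outline — area = 28.75 mm²; (whole slice rotated 75° about Z — lengths, areas and connectivity unchanged). So its area = 28.75 mm². Layer 24 (z = 7.2): the cube is present — its section is the full 12.5×5.5 rectangle (area 68.75 mm²); the cone at (-1, 14.5) (r1=7→r2=5) has section circumradius 6.723 here — a regular 6-gon (area = (6/2)·6.723²·sin(360°/6) = 117.43 mm²); the cube at (4, 0.5) is absent (z outside [7.5, 19]); After the difference (first − rest): starting from the 12.5×5.5 cube (68.75 mm²), the cone at (-1, 14.5) misses the remaining region (no effect) — area = 68.75 mm²; (rotated 75° about Z; rotation is an isometry so areas/perimeters/island counts are preserved). So its area = 68.75 mm². Layer 24 is larger (68.75 vs 28.75 mm²).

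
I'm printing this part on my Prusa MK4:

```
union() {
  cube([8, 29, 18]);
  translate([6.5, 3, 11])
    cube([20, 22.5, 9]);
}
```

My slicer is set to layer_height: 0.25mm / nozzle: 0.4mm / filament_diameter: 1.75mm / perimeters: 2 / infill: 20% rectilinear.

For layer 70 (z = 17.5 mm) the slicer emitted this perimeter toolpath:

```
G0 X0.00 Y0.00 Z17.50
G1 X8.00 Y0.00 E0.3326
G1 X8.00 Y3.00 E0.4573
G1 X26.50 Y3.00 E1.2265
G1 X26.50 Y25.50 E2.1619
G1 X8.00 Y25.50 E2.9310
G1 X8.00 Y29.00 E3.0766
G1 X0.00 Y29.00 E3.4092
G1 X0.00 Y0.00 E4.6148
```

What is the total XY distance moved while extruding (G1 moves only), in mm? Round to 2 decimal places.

111.00 mm

Sum the Euclidean lengths of each G1 segment: total = 111.00 mm.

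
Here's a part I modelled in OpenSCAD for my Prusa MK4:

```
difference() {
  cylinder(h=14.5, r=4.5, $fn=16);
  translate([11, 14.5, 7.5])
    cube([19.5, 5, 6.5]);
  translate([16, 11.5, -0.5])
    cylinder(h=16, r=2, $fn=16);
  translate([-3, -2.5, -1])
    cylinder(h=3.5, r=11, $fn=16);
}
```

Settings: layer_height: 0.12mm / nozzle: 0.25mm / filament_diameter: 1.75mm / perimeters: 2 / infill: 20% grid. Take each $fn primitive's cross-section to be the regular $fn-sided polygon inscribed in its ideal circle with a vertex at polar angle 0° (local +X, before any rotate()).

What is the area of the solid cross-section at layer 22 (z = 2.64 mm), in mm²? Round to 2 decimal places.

61.99 mm²

At z = 2.64 mm: the r=4.5 cylinder contributes a regular 16-gon of circumradius 4.5 (area = (16/2)·4.500²·sin(360°/16) = 61.99 mm²); the cube at (11, 14.5) is absent (z outside [7.5, 14]); the r=2 cylinder at (16, 11.5) gives a regular 16-gon of circumradius 2 (constant along its height) (area = (16/2)·2.000²·sin(360°/16) = 12.25 mm²); the cylinder at (-3, -2.5) is absent (z outside [-1, 2.5]); After the difference (first − rest): starting from the r=4.5 cylinder (61.99 mm²), the r=2 cylinder at (16, 11.5) misses the remaining region (no effect) — area = 61.99 mm². Overall, the cross-section is a single solid region. Net area = 61.99 mm².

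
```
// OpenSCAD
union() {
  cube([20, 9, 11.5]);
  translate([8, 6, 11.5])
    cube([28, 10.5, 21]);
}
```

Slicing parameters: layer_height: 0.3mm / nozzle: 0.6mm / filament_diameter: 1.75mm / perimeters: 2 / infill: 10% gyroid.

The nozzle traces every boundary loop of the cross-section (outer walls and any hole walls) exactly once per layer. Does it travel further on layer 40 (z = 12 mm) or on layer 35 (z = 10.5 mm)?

layer 40 (z = 12 mm)

Layer 40 (z = 12): the cube is absent (z outside [0, 11.5]); the 28×10.5 cube at (8, 6) contributes its full rectangle (perimeter 77.00 mm); Merging all regions: only the 28×10.5 cube at (8, 6) is present, so the union is just that shape — boundary = 77.00 mm. So its perimeter = 77.00 mm. Layer 35 (z = 10.5): the 20×9 cube contributes its full rectangle (perimeter 58.00 mm); the cube at (8, 6) is absent (z outside [11.5, 32.5]); Taking the union: only the 20×9 cube is present, so the union is just that shape — boundary = 58.00 mm. So its perimeter = 58.00 mm. Layer 40 is larger (77.00 vs 58.00 mm).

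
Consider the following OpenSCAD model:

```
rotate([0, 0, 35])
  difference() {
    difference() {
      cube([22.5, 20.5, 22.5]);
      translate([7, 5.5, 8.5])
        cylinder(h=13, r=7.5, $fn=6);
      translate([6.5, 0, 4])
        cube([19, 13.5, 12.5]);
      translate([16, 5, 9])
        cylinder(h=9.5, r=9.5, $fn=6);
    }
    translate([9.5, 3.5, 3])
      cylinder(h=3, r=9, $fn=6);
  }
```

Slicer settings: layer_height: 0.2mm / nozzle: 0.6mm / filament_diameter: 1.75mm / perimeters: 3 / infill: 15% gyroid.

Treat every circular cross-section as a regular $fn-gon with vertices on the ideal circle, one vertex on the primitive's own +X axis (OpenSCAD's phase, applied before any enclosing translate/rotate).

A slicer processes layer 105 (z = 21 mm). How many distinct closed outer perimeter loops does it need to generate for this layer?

At z = 21 mm: the cube is present — its section is the full 22.5×20.5 rectangle; the r=7.5 cylinder at (7, 5.5) gives a regular 6-gon of circumradius 7.5 (constant along its height); the cube at (6.5, 0) is not intersected at this z (z outside [4, 16.5]); the cylinder at (16, 5) is absent (z outside [9, 18.5]); After the difference (first − rest): starting from the 22.5×20.5 cube, the r=7.5 cylinder at (7, 5.5) partially overlaps it — only the 137.67 mm² overlap (of its 146.14 mm²) is removed, clipping the outline — 2 connected regions; the cylinder at (9.5, 3.5) is absent (z outside [3, 6]); After the difference (first − rest): none of the subtracted shapes is present at this height, so the result so far is unchanged — 2 connected regions; (whole slice rotated 35° about Z — lengths, areas and connectivity unchanged). The result has 2 disconnected regions.

2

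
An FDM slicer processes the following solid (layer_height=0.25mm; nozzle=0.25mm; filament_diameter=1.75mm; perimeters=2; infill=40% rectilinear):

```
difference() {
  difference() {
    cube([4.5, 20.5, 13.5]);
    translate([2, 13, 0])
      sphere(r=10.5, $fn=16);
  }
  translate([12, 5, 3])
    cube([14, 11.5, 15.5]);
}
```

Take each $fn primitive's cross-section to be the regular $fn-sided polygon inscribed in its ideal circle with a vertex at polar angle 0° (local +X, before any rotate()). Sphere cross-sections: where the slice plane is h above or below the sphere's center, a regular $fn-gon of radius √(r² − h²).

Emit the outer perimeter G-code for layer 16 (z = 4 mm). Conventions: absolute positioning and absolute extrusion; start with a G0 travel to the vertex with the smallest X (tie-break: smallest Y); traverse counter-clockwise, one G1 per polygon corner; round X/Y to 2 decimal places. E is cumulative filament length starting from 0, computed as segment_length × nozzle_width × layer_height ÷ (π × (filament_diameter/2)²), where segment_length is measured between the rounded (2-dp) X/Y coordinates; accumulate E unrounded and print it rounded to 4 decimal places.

At z = 4 mm: the cube is present — its section is the full 4.5×20.5 rectangle; the r=10.5 sphere at (2, 13) slices to a regular 16-gon of circumradius 9.708 (√(r²−h²) with h=4 from center); After the difference (first − rest): starting from the 4.5×20.5 cube, the r=10.5 sphere at (2, 13) partially overlaps it — only the 76.42 mm² overlap (of its 288.54 mm²) is removed, clipping the outline — 1 connected region; the 14×11.5 cube at (12, 5) contributes its full rectangle; Subtracting the remaining from the first: starting from the result so far, the 14×11.5 cube at (12, 5) misses the remaining region (no effect) — 1 connected region. The outline is a single polygon with 5 vertices. Extrusion per mm of travel: 0.25 × 0.25 / (π × 0.875²) = 0.025984. Accumulating E over each segment gives final E = 0.4305.

G0 X0.00 Y0.00 Z4.00
G1 X4.50 Y0.00 E0.1169
G1 X4.50 Y3.79 E0.2154
G1 X2.00 Y3.29 E0.2817
G1 X0.00 Y3.69 E0.3347
G1 X0.00 Y0.00 E0.4305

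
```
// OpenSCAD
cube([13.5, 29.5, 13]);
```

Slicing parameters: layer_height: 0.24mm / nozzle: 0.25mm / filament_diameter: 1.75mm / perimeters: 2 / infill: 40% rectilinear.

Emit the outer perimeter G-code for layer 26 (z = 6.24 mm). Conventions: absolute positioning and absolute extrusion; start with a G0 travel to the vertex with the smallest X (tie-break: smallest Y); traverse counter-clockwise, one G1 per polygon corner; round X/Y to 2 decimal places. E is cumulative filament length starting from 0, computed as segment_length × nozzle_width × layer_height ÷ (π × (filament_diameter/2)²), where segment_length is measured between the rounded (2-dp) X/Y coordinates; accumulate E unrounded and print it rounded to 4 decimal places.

G0 X0.00 Y0.00 Z6.24
G1 X13.50 Y0.00 E0.3368
G1 X13.50 Y29.50 E1.0726
G1 X0.00 Y29.50 E1.4094
G1 X0.00 Y0.00 E2.1453

At z = 6.24 mm: the cube is present — its section is the full 13.5×29.5 rectangle. The outline is a single polygon with 4 vertices. Extrusion per mm of travel: 0.25 × 0.24 / (π × 0.875²) = 0.024945. Accumulating E over each segment gives final E = 2.1453.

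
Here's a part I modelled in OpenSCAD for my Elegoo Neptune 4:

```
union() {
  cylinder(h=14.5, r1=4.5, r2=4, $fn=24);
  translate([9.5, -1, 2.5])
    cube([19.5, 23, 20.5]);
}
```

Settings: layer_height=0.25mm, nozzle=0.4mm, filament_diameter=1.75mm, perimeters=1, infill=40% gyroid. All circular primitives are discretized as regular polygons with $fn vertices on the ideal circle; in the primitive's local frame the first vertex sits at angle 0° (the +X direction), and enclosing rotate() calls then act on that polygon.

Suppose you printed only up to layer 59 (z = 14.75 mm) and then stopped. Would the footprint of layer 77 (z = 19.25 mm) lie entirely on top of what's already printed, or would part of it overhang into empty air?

entirely on top

Compare the two slices. At z = 14.75: the cone is not intersected at this z (z outside [0, 14.5]); the 19.5×23 cube at (9.5, -1) contributes its full rectangle (area 448.50 mm²); Merging all regions: only the 19.5×23 cube at (9.5, -1) is present, so the union is just that shape — area = 448.50 mm². At z = 19.25: the cone is not intersected at this z (z outside [0, 14.5]); the cube at (9.5, -1) is present — its section is the full 19.5×23 rectangle (area 448.50 mm²); Combining (union): only the 19.5×23 cube at (9.5, -1) is present, so the union is just that shape — area = 448.50 mm². Checking containment: the cross-section at z = 19.25 is a subset of the cross-section at z = 14.75.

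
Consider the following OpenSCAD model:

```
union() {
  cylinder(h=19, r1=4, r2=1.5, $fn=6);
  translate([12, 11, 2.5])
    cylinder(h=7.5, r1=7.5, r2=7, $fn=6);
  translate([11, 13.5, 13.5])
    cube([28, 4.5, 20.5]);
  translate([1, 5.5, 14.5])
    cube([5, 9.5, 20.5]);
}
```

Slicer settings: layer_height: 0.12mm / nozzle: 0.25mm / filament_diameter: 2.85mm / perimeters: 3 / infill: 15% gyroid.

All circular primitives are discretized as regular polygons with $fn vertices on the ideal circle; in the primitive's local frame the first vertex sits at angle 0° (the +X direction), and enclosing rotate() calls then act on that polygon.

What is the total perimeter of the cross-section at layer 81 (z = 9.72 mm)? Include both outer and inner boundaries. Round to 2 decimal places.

58.44 mm

At z = 9.72 mm: the cone contributes a regular 6-gon of circumradius 2.721 (interpolated between r1=4 and r2=1.5 at t=0.512) (perimeter = 2·6·2.721·sin(180°/6) = 16.33 mm); the cone at (12, 11): at t=0.963 of its height the radius interpolates to r₁+(r₂−r₁)t = 7.019, giving a regular 6-gon of that circumradius (perimeter = 2·6·7.019·sin(180°/6) = 42.11 mm); the cube at (11, 13.5) does not reach this height (z outside [13.5, 34]); the cube at (1, 5.5) does not reach this height (z outside [14.5, 35]); Combining (union): the 2 present regions are separate (no shared area or edge), so areas and boundary lengths simply add and each stays a separate island — boundary = 58.44 mm. Overall, the cross-section has 2 separate islands. Total boundary length (outer) = 58.44 mm.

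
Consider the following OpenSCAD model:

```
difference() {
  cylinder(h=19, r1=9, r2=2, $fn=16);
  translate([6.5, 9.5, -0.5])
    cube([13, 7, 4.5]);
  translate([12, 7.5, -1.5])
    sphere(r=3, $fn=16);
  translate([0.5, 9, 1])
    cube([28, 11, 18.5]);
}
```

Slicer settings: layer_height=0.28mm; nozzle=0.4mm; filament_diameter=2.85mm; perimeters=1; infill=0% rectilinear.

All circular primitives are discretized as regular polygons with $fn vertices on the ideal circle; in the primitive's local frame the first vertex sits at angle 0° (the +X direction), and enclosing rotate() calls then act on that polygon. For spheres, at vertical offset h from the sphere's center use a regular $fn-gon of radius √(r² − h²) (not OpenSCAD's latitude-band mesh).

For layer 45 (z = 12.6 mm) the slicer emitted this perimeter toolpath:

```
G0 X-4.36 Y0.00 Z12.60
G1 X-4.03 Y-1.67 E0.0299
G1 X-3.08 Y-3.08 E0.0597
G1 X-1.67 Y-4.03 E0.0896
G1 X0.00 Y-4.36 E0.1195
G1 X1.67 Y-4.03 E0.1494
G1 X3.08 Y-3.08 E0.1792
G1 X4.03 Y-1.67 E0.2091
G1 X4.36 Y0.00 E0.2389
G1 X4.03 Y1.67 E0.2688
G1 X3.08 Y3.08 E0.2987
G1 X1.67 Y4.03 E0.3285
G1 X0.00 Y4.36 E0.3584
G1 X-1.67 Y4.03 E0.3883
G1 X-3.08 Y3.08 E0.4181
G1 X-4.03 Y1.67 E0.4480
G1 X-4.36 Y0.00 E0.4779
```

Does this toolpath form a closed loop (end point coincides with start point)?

yes

Start point (G0): (-4.36, 0.00). End point (last G1): the path returns to the start — closed.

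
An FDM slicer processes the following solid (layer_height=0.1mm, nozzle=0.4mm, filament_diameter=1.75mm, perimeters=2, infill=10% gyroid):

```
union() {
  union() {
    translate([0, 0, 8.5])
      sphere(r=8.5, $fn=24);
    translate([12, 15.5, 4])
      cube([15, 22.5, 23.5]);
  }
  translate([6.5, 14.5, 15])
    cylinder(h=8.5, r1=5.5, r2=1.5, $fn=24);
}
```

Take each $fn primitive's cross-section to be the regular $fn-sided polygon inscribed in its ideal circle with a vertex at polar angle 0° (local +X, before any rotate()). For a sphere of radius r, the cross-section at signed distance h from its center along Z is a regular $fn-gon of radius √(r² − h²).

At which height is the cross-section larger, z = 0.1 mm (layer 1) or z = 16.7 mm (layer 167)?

layer 167 (z = 16.7 mm)

Layer 1 (z = 0.1): the r=8.5 sphere slices to a regular 24-gon of circumradius 1.300 (√(r²−h²) with h=8.4 from center) (area = (24/2)·1.300²·sin(360°/24) = 5.25 mm²); the cube at (12, 15.5) is absent (z outside [4, 27.5]); Merging all regions: only the r=8.5 sphere is present, so the union is just that shape — area = 5.25 mm²; the cone at (6.5, 14.5) is absent (z outside [15, 23.5]); Taking the union: only that combined region is present, so the union is just that shape — area = 5.25 mm². So its area = 5.25 mm². Layer 167 (z = 16.7): the r=8.5 sphere contributes a regular 24-gon of circumradius √(8.5²−8.2²) = 2.238 (area = (24/2)·2.238²·sin(360°/24) = 15.56 mm²); the cube at (12, 15.5) (footprint 15×22.5) is included at this height (area 337.50 mm²); Taking the union: the 2 present regions are separate (no shared area or edge), so areas and boundary lengths simply add and each stays a separate island — area = 353.06 mm²; the cone at (6.5, 14.5) (r1=5.5→r2=1.5) has section circumradius 4.700 here — a regular 24-gon (area = (24/2)·4.700²·sin(360°/24) = 68.61 mm²); Taking the union: the 2 present regions are separate (no shared area or edge), so areas and boundary lengths simply add and each stays a separate island — area = 421.67 mm². So its area = 421.67 mm². Layer 167 is larger (421.67 vs 5.25 mm²).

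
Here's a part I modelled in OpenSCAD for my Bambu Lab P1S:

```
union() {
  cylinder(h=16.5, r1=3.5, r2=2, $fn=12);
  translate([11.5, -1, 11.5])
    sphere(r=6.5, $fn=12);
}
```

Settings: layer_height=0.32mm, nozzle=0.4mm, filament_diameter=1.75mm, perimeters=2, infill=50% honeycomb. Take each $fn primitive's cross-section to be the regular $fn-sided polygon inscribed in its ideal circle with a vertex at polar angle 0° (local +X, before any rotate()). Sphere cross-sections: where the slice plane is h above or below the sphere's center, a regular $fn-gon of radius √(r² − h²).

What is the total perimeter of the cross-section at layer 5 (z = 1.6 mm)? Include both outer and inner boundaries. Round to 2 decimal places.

20.84 mm

At z = 1.6 mm: the cone: at t=0.097 of its height the radius interpolates to r₁+(r₂−r₁)t = 3.355, giving a regular 12-gon of that circumradius (perimeter = 2·12·3.355·sin(180°/12) = 20.84 mm); the sphere at (11.5, -1) is not intersected at this z (|z−center|=9.900 > r=6.5); Merging all regions: only the cone is present, so the union is just that shape — boundary = 20.84 mm. Overall, the cross-section is a single solid region. Total boundary length (outer) = 20.84 mm.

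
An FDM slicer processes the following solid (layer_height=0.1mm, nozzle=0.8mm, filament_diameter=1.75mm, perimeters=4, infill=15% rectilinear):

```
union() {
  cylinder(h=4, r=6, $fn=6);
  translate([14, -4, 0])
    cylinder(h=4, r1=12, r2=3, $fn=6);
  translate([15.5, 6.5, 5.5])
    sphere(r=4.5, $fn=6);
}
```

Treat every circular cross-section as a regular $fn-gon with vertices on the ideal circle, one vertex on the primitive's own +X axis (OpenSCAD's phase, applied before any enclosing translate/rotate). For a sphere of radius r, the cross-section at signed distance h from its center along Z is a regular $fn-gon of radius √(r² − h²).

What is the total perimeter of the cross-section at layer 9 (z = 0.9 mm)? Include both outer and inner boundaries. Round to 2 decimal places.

At z = 0.9 mm: the r=6 cylinder gives a regular 6-gon of circumradius 6 (constant along its height) (perimeter = 2·6·6.000·sin(180°/6) = 36.00 mm); the cone at (14, -4) contributes a regular 6-gon of circumradius 9.975 (interpolated between r1=12 and r2=3 at t=0.225) (perimeter = 2·6·9.975·sin(180°/6) = 59.85 mm); the sphere at (15.5, 6.5) does not reach this height (|z−center|=4.600 > r=4.5); Merging all regions: the 2 present regions are separate (no shared area or edge), so areas and boundary lengths simply add and each stays a separate island — boundary = 95.85 mm. Overall, the cross-section has 2 separate islands. Total boundary length (outer) = 95.85 mm.

95.85 mm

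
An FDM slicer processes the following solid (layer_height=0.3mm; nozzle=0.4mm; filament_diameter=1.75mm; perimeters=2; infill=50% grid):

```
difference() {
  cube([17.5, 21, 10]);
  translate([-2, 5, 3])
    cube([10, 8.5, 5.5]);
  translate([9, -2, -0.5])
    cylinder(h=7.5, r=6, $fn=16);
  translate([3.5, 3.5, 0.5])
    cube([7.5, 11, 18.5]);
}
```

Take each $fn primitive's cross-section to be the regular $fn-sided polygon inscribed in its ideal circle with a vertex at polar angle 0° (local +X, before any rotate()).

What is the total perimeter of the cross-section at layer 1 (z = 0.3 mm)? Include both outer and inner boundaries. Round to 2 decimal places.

80.45 mm

At z = 0.3 mm: the cube is present — its section is the full 17.5×21 rectangle (perimeter 77.00 mm); the cube at (-2, 5) is absent (z outside [3, 8.5]); the r=6 cylinder at (9, -2) contributes a regular 16-gon of circumradius 6 (perimeter = 2·16·6.000·sin(180°/16) = 37.46 mm); the cube at (3.5, 3.5) is absent (z outside [0.5, 19]); After the difference (first − rest): starting from the 17.5×21 cube, the r=6 cylinder at (9, -2) partially overlaps it — only the 31.90 mm² overlap (of its 110.21 mm²) is removed, clipping the outline — boundary = 80.45 mm. Overall, the cross-section is a single solid region. Total boundary length (outer) = 80.45 mm.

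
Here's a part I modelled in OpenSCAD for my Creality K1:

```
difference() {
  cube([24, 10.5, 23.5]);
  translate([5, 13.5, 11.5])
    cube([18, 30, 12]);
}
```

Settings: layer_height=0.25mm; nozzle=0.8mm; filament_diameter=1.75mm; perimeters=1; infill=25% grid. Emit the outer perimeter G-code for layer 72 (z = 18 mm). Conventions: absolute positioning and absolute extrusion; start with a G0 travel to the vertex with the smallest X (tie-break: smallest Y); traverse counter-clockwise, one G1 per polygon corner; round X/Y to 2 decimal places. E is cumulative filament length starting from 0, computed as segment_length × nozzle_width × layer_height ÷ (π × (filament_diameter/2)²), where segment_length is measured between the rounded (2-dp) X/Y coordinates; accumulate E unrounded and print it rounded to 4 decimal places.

G0 X0.00 Y0.00 Z18.00
G1 X24.00 Y0.00 E1.9956
G1 X24.00 Y10.50 E2.8687
G1 X0.00 Y10.50 E4.8643
G1 X0.00 Y0.00 E5.7374

At z = 18 mm: the cube (footprint 24×10.5) is included at this height; the cube at (5, 13.5) (footprint 18×30) is included at this height; Taking the first minus the rest: starting from the 24×10.5 cube, the 18×30 cube at (5, 13.5) misses the remaining region (no effect) — 1 connected region. The outline is a single polygon with 4 vertices. Extrusion per mm of travel: 0.8 × 0.25 / (π × 0.875²) = 0.083150. Accumulating E over each segment gives final E = 5.7374.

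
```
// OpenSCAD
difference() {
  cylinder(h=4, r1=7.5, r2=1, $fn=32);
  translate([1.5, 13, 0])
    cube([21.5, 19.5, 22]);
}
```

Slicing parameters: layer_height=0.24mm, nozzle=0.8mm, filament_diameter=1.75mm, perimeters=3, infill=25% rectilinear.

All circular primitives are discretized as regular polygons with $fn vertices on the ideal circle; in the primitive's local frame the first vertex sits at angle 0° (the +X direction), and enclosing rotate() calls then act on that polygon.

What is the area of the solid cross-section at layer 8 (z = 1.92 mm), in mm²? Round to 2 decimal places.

59.88 mm²

At z = 1.92 mm: the cone contributes a regular 32-gon of circumradius 4.380 (interpolated between r1=7.5 and r2=1 at t=0.480) (area = (32/2)·4.380²·sin(360°/32) = 59.88 mm²); the cube at (1.5, 13) is present — its section is the full 21.5×19.5 rectangle (area 419.25 mm²); After the difference (first − rest): starting from the cone (59.88 mm²), the 21.5×19.5 cube at (1.5, 13) misses the remaining region (no effect) — area = 59.88 mm². Overall, the cross-section is a single solid region. Net area = 59.88 mm².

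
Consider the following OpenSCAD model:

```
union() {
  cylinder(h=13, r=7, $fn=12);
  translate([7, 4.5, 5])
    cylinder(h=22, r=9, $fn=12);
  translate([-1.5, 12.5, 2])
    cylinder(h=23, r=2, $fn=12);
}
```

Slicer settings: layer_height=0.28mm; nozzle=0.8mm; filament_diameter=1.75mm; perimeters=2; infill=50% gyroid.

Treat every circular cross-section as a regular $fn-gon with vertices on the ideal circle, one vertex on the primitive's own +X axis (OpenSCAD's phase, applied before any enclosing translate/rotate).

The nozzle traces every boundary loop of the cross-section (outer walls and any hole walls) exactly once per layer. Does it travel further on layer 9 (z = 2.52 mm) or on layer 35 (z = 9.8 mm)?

Layer 9 (z = 2.52): the cylinder: section is a regular 12-gon, circumradius r=7 (perimeter = 2·12·7.000·sin(180°/12) = 43.48 mm); the cylinder at (7, 4.5) is not intersected at this z (z outside [5, 27]); the r=2 cylinder at (-1.5, 12.5) contributes a regular 12-gon of circumradius 2 (perimeter = 2·12·2.000·sin(180°/12) = 12.42 mm); Combining (union): the 2 present regions are separate (no shared area or edge), so areas and boundary lengths simply add and each stays a separate island — boundary = 55.90 mm. So its perimeter = 55.90 mm. Layer 35 (z = 9.8): the cylinder: section is a regular 12-gon, circumradius r=7 (perimeter = 2·12·7.000·sin(180°/12) = 43.48 mm); the r=9 cylinder at (7, 4.5) gives a regular 12-gon of circumradius 9 (constant along its height) (perimeter = 2·12·9.000·sin(180°/12) = 55.90 mm); the r=2 cylinder at (-1.5, 12.5) gives a regular 12-gon of circumradius 2 (constant along its height) (perimeter = 2·12·2.000·sin(180°/12) = 12.42 mm); Merging all regions: the regions partially overlap (shared area 67.23 mm²), so the edge portions inside another operand are dropped and the merged outline is re-measured after clipping — boundary = 80.41 mm. So its perimeter = 80.41 mm. Layer 35 is larger (80.41 vs 55.90 mm).

layer 35 (z = 9.8 mm)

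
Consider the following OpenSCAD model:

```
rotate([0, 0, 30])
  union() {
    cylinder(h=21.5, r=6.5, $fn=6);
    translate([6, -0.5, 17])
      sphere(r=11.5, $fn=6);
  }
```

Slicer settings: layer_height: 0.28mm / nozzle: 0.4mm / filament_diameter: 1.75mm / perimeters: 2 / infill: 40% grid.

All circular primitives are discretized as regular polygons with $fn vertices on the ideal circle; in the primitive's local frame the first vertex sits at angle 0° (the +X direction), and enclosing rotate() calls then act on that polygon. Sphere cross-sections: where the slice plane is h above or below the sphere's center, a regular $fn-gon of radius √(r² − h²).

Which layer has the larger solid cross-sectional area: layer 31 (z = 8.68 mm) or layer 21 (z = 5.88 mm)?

Layer 31 (z = 8.68): the r=6.5 cylinder gives a regular 6-gon of circumradius 6.5 (constant along its height) (area = (6/2)·6.500²·sin(360°/6) = 109.77 mm²); the r=11.5 sphere at (6, -0.5) contributes a regular 6-gon of circumradius √(11.5²−8.32²) = 7.939 (area = (6/2)·7.939²·sin(360°/6) = 163.75 mm²); Combining (union): the regions partially overlap — summed areas 273.52 mm² minus the doubly-counted overlap 58.28 mm² gives 215.24 mm² — area = 215.24 mm²; (whole slice rotated 30° about Z — lengths, areas and connectivity unchanged). So its area = 215.24 mm². Layer 21 (z = 5.88): the r=6.5 cylinder contributes a regular 6-gon of circumradius 6.5 (area = (6/2)·6.500²·sin(360°/6) = 109.77 mm²); the r=11.5 sphere at (6, -0.5) slices to a regular 6-gon of circumradius 2.932 (√(r²−h²) with h=11.12 from center) (area = (6/2)·2.932²·sin(360°/6) = 22.33 mm²); Combining (union): the regions partially overlap — summed areas 132.10 mm² minus the doubly-counted overlap 9.84 mm² gives 122.26 mm² — area = 122.26 mm²; (whole slice rotated 30° about Z — lengths, areas and connectivity unchanged). So its area = 122.26 mm². Layer 31 is larger (215.24 vs 122.26 mm²).

layer 31 (z = 8.68 mm)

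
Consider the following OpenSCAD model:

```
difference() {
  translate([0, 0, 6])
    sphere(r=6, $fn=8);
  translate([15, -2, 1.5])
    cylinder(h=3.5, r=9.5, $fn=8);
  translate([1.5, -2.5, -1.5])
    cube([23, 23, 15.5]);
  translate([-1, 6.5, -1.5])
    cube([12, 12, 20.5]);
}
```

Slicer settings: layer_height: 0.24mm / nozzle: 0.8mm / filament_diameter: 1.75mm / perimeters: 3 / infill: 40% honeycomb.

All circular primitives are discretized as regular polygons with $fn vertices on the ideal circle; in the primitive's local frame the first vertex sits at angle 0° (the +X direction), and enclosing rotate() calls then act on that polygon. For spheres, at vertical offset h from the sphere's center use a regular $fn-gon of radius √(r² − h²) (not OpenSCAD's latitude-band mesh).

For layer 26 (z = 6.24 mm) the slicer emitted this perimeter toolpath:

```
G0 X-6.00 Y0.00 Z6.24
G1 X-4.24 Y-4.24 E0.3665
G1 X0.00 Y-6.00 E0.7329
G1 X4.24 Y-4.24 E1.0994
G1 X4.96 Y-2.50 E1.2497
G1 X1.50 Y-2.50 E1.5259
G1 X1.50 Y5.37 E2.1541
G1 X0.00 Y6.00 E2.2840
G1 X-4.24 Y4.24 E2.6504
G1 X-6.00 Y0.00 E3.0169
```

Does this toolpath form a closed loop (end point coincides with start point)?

yes

Start point (G0): (-6.00, 0.00). End point (last G1): the path returns to the start — closed.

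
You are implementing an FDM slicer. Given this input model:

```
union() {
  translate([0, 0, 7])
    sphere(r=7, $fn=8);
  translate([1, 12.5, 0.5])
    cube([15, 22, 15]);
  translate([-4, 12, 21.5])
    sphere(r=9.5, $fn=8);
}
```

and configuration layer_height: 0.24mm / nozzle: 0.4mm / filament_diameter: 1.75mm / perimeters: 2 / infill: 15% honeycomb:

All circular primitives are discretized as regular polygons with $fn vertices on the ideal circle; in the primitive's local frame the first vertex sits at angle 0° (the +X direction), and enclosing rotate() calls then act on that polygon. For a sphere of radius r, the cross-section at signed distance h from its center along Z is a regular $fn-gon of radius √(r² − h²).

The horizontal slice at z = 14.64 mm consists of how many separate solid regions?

1

At z = 14.64 mm: the sphere is not intersected at this z (|z−center|=7.640 > r=7); the cube at (1, 12.5) (footprint 15×22) is included at this height; the r=9.5 sphere at (-4, 12) contributes a regular 8-gon of circumradius √(9.5²−6.86²) = 6.572; Taking the union: the regions partially overlap (shared area 2.25 mm²), so overlapping operands fuse into one piece — 1 connected region. The result has 1 disconnected region.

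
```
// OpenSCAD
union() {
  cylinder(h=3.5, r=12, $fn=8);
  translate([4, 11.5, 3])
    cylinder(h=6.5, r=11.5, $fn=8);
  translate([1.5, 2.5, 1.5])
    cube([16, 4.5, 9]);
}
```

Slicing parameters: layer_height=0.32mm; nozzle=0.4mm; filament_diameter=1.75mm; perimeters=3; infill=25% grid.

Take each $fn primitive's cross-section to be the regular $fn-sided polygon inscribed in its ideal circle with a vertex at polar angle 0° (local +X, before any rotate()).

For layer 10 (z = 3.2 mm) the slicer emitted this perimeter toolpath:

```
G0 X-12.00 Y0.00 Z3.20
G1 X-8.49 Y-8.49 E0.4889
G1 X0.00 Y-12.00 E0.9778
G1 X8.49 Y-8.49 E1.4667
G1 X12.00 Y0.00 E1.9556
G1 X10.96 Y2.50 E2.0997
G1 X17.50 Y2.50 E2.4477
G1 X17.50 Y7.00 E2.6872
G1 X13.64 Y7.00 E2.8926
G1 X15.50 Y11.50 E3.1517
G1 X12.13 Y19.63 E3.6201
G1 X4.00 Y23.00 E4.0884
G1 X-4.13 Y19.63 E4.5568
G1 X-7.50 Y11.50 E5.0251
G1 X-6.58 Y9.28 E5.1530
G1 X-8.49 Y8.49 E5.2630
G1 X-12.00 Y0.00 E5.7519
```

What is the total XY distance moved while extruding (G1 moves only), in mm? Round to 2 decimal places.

108.08 mm

Sum the Euclidean lengths of each G1 segment: total = 108.08 mm.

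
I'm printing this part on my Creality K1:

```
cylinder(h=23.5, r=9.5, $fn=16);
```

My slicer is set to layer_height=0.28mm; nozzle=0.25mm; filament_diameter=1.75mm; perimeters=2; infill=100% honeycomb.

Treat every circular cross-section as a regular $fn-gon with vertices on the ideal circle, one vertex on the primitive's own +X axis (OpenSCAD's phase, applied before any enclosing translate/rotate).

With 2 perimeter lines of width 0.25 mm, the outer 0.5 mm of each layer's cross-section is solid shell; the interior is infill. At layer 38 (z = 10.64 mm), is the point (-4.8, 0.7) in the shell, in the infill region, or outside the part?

At z = 10.64 mm: the r=9.5 cylinder gives a regular 16-gon of circumradius 9.5 (constant along its height). Overall, the cross-section is a single solid region. The nearest boundary edge runs (-8.78, 3.64)→(-9.50, 0.00); distance from the point to it = 4.47 mm. The point is inside the cross-section and 4.47 mm from the nearest boundary — more than the 0.5 mm shell width (2 × 0.25), so it's in the infill interior.

infill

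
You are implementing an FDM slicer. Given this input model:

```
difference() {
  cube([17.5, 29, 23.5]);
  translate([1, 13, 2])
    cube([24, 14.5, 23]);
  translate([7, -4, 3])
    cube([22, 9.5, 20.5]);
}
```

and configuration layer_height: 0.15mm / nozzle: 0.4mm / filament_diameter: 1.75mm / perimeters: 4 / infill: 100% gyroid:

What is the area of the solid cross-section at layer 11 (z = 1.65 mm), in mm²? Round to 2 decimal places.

At z = 1.65 mm: the cube is present — its section is the full 17.5×29 rectangle (area 507.50 mm²); the cube at (1, 13) is absent (z outside [2, 25]); the cube at (7, -4) is not intersected at this z (z outside [3, 23.5]); After the difference (first − rest): none of the subtracted shapes is present at this height, so the 17.5×29 cube is unchanged — area = 507.50 mm². Overall, the cross-section is a single solid region. Net area = 507.50 mm².

507.50 mm²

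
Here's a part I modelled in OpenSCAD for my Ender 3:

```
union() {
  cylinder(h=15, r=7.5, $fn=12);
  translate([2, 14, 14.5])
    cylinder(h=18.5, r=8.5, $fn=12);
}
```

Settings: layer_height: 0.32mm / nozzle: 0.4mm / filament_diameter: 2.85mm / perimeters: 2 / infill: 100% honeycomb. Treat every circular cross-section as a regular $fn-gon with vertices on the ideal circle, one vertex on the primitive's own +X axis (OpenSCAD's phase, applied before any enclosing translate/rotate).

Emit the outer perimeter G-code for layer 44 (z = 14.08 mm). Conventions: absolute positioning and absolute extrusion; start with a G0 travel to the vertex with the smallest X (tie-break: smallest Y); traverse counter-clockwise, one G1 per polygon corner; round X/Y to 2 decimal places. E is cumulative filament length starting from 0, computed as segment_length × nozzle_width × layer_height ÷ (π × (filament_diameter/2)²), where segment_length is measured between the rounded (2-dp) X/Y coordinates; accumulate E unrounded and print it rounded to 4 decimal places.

At z = 14.08 mm: the r=7.5 cylinder gives a regular 12-gon of circumradius 7.5 (constant along its height); the cylinder at (2, 14) is absent (z outside [14.5, 33]); Merging all regions: only the r=7.5 cylinder is present, so the union is just that shape — 1 connected region. The outline is a single polygon with 12 vertices. Extrusion per mm of travel: 0.4 × 0.32 / (π × 1.425²) = 0.020065. Accumulating E over each segment gives final E = 0.9351.

G0 X-7.50 Y0.00 Z14.08
G1 X-6.50 Y-3.75 E0.0779
G1 X-3.75 Y-6.50 E0.1559
G1 X0.00 Y-7.50 E0.2338
G1 X3.75 Y-6.50 E0.3116
G1 X6.50 Y-3.75 E0.3897
G1 X7.50 Y0.00 E0.4676
G1 X6.50 Y3.75 E0.5454
G1 X3.75 Y6.50 E0.6235
G1 X0.00 Y7.50 E0.7013
G1 X-3.75 Y6.50 E0.7792
G1 X-6.50 Y3.75 E0.8572
G1 X-7.50 Y0.00 E0.9351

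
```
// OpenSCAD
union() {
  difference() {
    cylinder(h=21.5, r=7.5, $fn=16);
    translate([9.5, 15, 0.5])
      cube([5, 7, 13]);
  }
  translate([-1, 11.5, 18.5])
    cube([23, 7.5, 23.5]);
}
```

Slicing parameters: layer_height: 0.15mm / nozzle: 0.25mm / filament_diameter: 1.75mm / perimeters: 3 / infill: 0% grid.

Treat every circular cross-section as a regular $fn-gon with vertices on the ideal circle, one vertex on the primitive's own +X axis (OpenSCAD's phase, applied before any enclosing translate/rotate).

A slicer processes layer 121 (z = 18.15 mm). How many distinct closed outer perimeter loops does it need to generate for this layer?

At z = 18.15 mm: the r=7.5 cylinder contributes a regular 16-gon of circumradius 7.5; the cube at (9.5, 15) is not intersected at this z (z outside [0.5, 13.5]); Taking the first minus the rest: none of the subtracted shapes is present at this height, so the r=7.5 cylinder is unchanged — 1 connected region; the cube at (-1, 11.5) does not reach this height (z outside [18.5, 42]); Combining (union): only the result so far is present, so the union is just that shape — 1 connected region. The result has 1 disconnected region.

1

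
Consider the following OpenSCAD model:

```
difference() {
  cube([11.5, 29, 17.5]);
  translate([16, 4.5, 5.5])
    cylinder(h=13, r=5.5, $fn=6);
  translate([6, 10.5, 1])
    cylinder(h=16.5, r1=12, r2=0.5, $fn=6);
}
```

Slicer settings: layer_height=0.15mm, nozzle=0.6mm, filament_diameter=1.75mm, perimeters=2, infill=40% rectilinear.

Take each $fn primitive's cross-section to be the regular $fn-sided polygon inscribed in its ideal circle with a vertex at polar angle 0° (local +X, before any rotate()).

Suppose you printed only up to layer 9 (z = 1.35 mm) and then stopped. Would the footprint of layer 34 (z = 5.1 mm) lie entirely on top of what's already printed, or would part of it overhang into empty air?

part overhangs

Compare the two slices. At z = 1.35: the cube (footprint 11.5×29) is included at this height (area 333.50 mm²); the cylinder at (16, 4.5) is absent (z outside [5.5, 18.5]); the cone at (6, 10.5) contributes a regular 6-gon of circumradius 11.756 (interpolated between r1=12 and r2=0.5 at t=0.021) (area = (6/2)·11.756²·sin(360°/6) = 359.07 mm²); Taking the first minus the rest: starting from the 11.5×29 cube (333.50 mm²), the cone at (6, 10.5) partially overlaps it — only the 234.14 mm² overlap (of its 359.07 mm²) is removed, clipping the outline — area = 99.36 mm². At z = 5.1: the cube is present — its section is the full 11.5×29 rectangle (area 333.50 mm²); the cylinder at (16, 4.5) is not intersected at this z (z outside [5.5, 18.5]); the cone at (6, 10.5) (r1=12→r2=0.5) has section circumradius 9.142 here — a regular 6-gon (area = (6/2)·9.142²·sin(360°/6) = 217.16 mm²); Subtracting the remaining from the first: starting from the 11.5×29 cube (333.50 mm²), the cone at (6, 10.5) partially overlaps it — only the 177.07 mm² overlap (of its 217.16 mm²) is removed, clipping the outline — area = 156.43 mm². Checking containment: at z = 5.1 the cross-section extends beyond the z = 1.35 cross-section by about 57.06 mm².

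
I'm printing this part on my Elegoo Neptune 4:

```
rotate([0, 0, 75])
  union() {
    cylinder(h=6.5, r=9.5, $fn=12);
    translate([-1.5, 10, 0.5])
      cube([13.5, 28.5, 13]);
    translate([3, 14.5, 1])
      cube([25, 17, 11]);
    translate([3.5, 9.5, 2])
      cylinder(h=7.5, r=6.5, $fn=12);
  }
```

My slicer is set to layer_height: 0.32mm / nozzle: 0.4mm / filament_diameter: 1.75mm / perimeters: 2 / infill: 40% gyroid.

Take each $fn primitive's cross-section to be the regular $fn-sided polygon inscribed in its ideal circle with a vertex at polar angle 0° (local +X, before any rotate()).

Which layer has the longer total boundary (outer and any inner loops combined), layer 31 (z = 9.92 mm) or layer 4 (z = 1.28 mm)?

Layer 31 (z = 9.92): the cylinder is not intersected at this z (z outside [0, 6.5]); the cube at (-1.5, 10) (footprint 13.5×28.5) is included at this height (perimeter 84.00 mm); the cube at (3, 14.5) is present — its section is the full 25×17 rectangle (perimeter 84.00 mm); the cylinder at (3.5, 9.5) is absent (z outside [2, 9.5]); Combining (union): the regions partially overlap (shared area 153.00 mm²), so the edge portions inside another operand are dropped and the merged outline is re-measured after clipping — boundary = 116.00 mm; (rotated 75° about Z; rotation is an isometry so areas/perimeters/island counts are preserved). So its perimeter = 116.00 mm. Layer 4 (z = 1.28): the r=9.5 cylinder gives a regular 12-gon of circumradius 9.5 (constant along its height) (perimeter = 2·12·9.500·sin(180°/12) = 59.01 mm); the cube at (-1.5, 10) is present — its section is the full 13.5×28.5 rectangle (perimeter 84.00 mm); the cube at (3, 14.5) is present — its section is the full 25×17 rectangle (perimeter 84.00 mm); the cylinder at (3.5, 9.5) does not reach this height (z outside [2, 9.5]); Merging all regions: the regions partially overlap (shared area 153.00 mm²), so the edge portions inside another operand are dropped and the merged outline is re-measured after clipping — boundary = 175.01 mm; (whole slice rotated 75° about Z — lengths, areas and connectivity unchanged). So its perimeter = 175.01 mm. Layer 4 is larger (175.01 vs 116.00 mm).

layer 4 (z = 1.28 mm)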